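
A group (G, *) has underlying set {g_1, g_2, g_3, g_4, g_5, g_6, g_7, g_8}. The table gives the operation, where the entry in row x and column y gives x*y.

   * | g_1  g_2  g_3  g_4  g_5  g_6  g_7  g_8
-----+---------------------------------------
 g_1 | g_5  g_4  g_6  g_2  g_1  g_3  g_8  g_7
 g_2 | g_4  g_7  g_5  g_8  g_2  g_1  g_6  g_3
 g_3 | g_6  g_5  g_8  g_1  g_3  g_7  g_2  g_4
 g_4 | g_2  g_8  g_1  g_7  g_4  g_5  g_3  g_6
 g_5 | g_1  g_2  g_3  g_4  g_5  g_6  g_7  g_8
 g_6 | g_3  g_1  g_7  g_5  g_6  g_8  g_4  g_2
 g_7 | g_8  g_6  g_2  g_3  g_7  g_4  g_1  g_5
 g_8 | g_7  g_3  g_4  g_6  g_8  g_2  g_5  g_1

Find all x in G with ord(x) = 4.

{g_7, g_8}

Identity is g_5. Compute the order of each non-identity element by repeated multiplication:
  g_1: g_1 → g_5  (order 2)
  g_2: g_2 → g_7 → g_6 → g_1 → g_4 → g_8 → g_3 → g_5  (order 8)
  g_3: g_3 → g_8 → g_4 → g_1 → g_6 → g_7 → g_2 → g_5  (order 8)
  g_4: g_4 → g_7 → g_3 → g_1 → g_2 → g_8 → g_6 → g_5  (order 8)
  g_6: g_6 → g_8 → g_2 → g_1 → g_3 → g_7 → g_4 → g_5  (order 8)
  g_7: g_7 → g_1 → g_8 → g_5  (order 4)
  g_8: g_8 → g_1 → g_7 → g_5  (order 4)
Elements of order 4: {g_7, g_8}.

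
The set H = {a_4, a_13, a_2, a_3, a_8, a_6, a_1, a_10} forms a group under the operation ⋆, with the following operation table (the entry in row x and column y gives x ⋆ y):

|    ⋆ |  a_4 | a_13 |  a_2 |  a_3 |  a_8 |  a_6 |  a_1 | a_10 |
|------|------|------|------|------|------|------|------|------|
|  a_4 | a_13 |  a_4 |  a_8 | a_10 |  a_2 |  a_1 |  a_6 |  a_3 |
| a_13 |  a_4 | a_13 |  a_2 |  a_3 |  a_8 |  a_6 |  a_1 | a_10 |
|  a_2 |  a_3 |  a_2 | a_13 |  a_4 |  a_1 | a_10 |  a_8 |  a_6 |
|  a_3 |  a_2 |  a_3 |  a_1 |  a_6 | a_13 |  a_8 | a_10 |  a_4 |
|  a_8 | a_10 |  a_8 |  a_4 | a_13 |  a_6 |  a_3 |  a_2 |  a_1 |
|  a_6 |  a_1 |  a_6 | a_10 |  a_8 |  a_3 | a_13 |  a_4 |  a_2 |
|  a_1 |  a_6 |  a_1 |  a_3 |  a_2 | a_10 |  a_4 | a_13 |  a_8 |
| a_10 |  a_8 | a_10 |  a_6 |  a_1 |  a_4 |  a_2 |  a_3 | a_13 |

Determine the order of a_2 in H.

The identity element is a_13 (its row matches the header).
a_2^1 = a_2
a_2^2 = a_2 ⋆ a_2 = a_13
The first power of a_2 equal to the identity is a_2^2, so ord(a_2) = 2.
(Structurally, H here is isomorphic to the dihedral group D_4.)

2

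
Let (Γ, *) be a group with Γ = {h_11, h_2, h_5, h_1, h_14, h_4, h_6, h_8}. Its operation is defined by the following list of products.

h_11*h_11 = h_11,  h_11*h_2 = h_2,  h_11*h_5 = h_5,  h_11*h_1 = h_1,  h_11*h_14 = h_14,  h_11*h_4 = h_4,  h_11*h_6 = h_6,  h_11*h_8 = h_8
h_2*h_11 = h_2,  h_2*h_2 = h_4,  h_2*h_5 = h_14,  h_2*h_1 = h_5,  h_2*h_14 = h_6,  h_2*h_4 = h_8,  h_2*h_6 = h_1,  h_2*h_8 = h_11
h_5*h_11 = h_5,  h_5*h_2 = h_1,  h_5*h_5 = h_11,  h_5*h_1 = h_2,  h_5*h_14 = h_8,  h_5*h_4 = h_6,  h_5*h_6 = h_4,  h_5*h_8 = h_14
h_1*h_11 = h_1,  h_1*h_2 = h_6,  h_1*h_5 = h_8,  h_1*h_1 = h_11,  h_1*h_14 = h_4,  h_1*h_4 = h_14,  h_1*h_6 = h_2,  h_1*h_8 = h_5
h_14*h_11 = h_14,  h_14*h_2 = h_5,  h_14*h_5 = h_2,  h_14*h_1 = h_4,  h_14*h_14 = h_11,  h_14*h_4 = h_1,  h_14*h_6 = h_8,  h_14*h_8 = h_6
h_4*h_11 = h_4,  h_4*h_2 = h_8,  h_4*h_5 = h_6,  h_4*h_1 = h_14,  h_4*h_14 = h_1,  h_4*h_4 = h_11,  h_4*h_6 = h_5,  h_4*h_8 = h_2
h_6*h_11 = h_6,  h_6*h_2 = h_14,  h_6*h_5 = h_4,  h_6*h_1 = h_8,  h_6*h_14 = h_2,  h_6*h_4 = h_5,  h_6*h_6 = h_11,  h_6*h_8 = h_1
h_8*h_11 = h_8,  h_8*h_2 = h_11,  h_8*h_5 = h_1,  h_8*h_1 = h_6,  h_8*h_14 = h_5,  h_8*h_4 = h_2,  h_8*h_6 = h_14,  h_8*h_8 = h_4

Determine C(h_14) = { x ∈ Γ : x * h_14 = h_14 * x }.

{h_1, h_11, h_14, h_4}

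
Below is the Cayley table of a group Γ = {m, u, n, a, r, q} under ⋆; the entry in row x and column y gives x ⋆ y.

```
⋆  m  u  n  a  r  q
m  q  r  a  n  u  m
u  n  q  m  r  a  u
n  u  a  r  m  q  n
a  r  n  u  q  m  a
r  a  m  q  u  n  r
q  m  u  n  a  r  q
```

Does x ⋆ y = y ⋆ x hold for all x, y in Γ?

No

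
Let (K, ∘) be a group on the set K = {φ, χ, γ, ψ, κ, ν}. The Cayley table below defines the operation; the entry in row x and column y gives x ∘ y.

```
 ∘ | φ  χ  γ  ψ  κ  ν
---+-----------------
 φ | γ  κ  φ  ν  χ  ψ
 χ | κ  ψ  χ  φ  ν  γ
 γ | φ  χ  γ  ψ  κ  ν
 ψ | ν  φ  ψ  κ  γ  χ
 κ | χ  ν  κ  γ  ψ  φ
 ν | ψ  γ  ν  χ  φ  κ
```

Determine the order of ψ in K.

3

The identity element is γ (its row matches the header).
ψ^1 = ψ
ψ^2 = ψ ∘ ψ = κ
ψ^3 = κ ∘ ψ = γ
The first power of ψ equal to the identity is ψ^3, so ord(ψ) = 3.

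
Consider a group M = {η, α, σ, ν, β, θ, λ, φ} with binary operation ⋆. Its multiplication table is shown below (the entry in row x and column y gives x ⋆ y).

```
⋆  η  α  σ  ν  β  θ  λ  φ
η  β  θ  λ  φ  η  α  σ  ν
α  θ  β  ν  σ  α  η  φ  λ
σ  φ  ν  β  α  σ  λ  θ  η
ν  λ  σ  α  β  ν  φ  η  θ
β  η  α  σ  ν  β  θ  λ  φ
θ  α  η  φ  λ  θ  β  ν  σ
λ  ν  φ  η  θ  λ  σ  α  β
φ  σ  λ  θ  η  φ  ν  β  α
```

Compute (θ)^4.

β

θ^1 = θ
θ^2 = θ ⋆ θ = β
θ^3 = β ⋆ θ = θ
θ^4 = θ ⋆ θ = β
(Structurally, M here is isomorphic to the dihedral group D_4.)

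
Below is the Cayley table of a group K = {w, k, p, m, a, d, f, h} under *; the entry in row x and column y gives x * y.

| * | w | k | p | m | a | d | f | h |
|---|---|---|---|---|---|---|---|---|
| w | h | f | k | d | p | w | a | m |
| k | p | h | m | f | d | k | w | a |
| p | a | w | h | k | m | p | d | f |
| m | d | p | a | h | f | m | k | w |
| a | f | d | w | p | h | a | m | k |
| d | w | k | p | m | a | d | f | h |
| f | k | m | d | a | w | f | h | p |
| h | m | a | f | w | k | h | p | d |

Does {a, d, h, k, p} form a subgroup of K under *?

No

h * p = f, which is not in {a, d, h, k, p}.
The subset is not closed under *, so it is not a subgroup.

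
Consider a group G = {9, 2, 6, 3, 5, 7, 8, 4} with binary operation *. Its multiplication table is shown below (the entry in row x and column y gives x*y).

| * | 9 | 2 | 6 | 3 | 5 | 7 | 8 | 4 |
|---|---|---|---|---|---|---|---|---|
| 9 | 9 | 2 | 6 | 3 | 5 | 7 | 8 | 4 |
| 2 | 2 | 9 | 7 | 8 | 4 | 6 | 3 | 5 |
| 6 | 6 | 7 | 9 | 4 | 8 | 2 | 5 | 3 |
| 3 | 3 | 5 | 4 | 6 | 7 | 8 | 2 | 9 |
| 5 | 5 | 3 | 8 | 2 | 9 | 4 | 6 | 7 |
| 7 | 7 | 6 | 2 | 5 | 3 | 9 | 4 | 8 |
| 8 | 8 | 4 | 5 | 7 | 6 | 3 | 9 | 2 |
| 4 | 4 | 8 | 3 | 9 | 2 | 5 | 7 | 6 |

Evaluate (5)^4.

5^1 = 5
5^2 = 5*5 = 9
5^3 = 9*5 = 5
5^4 = 5*5 = 9

9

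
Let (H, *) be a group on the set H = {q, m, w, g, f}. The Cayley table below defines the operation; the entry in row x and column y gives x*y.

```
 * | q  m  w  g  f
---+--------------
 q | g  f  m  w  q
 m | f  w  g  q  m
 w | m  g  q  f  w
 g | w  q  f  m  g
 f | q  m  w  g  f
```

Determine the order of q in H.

5

The identity element is f (its row matches the header).
q^1 = q
q^2 = q*q = g
q^3 = g*q = w
q^4 = w*q = m
q^5 = m*q = f
The first power of q equal to the identity is q^5, so ord(q) = 5.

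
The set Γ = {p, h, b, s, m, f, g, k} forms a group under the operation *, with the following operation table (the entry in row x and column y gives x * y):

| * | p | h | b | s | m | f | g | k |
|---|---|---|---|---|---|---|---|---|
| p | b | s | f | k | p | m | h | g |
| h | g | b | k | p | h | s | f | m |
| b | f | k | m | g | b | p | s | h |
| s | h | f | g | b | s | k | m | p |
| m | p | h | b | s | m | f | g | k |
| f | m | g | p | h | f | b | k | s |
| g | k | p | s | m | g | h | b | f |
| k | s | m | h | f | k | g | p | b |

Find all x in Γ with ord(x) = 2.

Identity is m. Compute the order of each non-identity element by repeated multiplication:
  p: p → b → f → m  (order 4)
  h: h → b → k → m  (order 4)
  b: b → m  (order 2)
  s: s → b → g → m  (order 4)
  f: f → b → p → m  (order 4)
  g: g → b → s → m  (order 4)
  k: k → b → h → m  (order 4)
Elements of order 2: {b}.

{b}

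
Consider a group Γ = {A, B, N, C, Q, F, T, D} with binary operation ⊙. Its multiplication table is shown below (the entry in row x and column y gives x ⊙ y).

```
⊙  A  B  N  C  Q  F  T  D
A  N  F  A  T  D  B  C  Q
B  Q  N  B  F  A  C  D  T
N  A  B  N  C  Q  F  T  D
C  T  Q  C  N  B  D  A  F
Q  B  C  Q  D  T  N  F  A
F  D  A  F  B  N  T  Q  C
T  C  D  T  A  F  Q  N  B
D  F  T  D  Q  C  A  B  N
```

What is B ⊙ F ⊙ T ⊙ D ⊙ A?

B ⊙ F = C
C ⊙ T = A
A ⊙ D = Q
Q ⊙ A = B

B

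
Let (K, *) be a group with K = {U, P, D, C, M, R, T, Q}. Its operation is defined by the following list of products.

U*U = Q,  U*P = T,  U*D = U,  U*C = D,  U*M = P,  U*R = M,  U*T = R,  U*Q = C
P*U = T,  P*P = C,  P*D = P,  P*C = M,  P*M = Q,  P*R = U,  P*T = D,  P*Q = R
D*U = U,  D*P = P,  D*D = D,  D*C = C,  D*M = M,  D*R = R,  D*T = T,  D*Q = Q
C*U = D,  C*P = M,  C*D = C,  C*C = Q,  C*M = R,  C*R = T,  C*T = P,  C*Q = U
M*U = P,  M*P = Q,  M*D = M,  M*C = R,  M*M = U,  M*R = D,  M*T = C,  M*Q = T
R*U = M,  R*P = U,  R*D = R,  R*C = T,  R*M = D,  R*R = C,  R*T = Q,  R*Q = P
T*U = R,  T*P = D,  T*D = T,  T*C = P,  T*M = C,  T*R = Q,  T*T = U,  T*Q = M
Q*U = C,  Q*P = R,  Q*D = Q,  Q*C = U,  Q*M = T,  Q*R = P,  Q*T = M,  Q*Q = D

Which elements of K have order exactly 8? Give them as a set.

{M, P, R, T}

Identity is D. Compute the order of each non-identity element by repeated multiplication:
  U: U → Q → C → D  (order 4)
  P: P → C → M → Q → R → U → T → D  (order 8)
  C: C → Q → U → D  (order 4)
  M: M → U → P → Q → T → C → R → D  (order 8)
  R: R → C → T → Q → P → U → M → D  (order 8)
  T: T → U → R → Q → M → C → P → D  (order 8)
  Q: Q → D  (order 2)
Elements of order 8: {M, P, R, T}.
(Structurally, K here is isomorphic to the cyclic group Z_8.)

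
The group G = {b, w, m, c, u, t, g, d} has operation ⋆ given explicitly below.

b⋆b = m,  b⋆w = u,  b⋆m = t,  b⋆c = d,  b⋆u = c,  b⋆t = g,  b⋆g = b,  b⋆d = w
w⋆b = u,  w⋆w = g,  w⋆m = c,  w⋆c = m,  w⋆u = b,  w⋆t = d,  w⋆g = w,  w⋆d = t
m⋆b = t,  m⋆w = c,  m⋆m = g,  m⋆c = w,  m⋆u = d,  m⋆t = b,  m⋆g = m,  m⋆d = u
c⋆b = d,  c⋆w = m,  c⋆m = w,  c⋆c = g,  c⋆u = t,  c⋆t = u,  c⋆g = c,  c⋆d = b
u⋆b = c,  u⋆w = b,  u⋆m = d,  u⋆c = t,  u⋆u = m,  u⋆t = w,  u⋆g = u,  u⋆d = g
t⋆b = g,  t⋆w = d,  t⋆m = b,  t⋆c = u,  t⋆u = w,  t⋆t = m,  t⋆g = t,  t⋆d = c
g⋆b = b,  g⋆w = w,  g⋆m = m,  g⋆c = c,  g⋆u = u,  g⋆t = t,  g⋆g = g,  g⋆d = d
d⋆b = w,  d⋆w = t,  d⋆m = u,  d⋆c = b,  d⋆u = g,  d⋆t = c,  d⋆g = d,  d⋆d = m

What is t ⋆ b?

g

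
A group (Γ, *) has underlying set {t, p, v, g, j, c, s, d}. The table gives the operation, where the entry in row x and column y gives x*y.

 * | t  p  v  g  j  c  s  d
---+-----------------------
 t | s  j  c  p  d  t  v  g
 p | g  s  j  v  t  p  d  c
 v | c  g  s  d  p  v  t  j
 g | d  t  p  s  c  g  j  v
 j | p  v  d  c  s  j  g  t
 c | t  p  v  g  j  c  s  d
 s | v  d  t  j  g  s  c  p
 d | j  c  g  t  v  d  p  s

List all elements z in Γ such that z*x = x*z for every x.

An element z is central iff its row equals its column in the table.
For v: v*g = d ≠ p = g*v, so v ∉ Z.
Checking each element this way leaves Z(Γ) = {c, s}.

{c, s}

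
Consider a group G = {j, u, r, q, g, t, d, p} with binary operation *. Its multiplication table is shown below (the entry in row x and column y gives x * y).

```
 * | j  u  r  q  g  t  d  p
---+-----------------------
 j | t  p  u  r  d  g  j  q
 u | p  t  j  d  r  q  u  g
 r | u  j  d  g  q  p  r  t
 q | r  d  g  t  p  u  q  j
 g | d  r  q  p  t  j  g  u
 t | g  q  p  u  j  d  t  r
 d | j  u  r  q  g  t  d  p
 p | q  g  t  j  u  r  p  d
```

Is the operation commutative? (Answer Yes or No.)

Yes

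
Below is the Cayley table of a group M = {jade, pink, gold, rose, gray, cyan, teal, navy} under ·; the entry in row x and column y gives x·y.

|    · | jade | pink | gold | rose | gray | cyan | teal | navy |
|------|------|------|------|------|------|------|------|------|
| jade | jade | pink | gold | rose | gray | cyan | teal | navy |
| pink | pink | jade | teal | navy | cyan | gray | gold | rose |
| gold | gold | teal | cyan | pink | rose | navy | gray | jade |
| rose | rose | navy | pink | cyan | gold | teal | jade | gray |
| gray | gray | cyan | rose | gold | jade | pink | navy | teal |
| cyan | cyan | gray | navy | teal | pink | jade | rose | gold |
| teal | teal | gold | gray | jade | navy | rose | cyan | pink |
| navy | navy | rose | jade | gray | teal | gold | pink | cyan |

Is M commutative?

Check whether the table is symmetric across its main diagonal.
Every entry (row x, col y) equals the entry (row y, col x), so M is abelian.

Yes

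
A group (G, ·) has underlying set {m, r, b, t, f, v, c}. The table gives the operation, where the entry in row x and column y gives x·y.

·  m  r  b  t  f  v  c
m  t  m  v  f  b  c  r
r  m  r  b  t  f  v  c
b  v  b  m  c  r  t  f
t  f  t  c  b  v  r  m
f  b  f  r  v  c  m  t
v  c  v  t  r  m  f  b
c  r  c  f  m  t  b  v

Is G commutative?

Yes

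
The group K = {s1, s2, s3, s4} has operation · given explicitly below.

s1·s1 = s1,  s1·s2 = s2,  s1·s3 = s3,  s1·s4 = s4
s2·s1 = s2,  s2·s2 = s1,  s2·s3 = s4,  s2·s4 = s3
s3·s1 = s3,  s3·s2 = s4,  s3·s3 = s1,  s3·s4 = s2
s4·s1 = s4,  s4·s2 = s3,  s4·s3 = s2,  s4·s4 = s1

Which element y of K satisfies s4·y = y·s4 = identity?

s4

First locate the identity: row s1 matches the header, so s1 is the identity.
Scan row s4 for s1: s4·s4 = s1. Hence s4^(-1) = s4.
(Structurally, K here is isomorphic to the Klein four-group V_4.)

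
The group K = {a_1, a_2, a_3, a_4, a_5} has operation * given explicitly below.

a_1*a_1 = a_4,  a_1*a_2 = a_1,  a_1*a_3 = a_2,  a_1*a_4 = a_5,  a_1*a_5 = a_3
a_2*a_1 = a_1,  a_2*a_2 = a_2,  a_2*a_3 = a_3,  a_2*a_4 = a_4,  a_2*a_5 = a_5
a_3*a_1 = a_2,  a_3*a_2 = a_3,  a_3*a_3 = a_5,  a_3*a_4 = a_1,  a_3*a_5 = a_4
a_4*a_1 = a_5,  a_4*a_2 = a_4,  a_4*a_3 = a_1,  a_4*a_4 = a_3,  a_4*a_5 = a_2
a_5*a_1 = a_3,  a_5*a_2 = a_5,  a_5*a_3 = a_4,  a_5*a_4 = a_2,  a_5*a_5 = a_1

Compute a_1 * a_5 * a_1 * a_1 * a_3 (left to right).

a_2

a_1 * a_5 = a_3
a_3 * a_1 = a_2
a_2 * a_1 = a_1
a_1 * a_3 = a_2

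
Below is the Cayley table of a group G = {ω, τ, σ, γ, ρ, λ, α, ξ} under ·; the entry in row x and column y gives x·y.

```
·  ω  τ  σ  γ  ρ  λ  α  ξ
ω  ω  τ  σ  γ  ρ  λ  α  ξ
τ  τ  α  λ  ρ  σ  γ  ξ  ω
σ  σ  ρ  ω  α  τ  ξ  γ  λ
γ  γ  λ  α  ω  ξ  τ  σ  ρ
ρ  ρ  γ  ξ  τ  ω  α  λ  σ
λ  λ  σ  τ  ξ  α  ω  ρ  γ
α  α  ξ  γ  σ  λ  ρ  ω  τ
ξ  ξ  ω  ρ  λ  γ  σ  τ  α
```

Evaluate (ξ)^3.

τ

ξ^1 = ξ
ξ^2 = ξ·ξ = α
ξ^3 = α·ξ = τ
(Structurally, G here is isomorphic to the dihedral group D_4.)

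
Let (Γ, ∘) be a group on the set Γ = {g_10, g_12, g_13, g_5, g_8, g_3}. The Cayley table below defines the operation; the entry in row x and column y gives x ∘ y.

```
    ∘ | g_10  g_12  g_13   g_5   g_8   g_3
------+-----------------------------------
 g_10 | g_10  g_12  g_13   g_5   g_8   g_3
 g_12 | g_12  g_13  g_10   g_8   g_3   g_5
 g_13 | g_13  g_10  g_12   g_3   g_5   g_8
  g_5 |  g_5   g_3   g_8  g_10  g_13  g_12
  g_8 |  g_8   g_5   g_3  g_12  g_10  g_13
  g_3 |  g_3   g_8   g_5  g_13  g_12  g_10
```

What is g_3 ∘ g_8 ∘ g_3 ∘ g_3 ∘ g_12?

g_13

g_3 ∘ g_8 = g_12
g_12 ∘ g_3 = g_5
g_5 ∘ g_3 = g_12
g_12 ∘ g_12 = g_13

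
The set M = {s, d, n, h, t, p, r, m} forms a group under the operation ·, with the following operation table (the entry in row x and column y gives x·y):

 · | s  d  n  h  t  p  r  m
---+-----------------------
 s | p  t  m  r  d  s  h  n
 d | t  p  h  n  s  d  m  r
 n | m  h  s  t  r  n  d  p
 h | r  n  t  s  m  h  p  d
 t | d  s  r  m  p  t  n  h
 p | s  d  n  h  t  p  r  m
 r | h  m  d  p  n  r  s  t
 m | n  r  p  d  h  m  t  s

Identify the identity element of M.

p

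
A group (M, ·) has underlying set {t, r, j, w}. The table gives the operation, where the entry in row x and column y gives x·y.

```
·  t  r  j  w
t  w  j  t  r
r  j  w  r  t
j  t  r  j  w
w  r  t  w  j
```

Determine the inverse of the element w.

First locate the identity: row j matches the header, so j is the identity.
Scan row w for j: w·w = j. Hence w^(-1) = w.

w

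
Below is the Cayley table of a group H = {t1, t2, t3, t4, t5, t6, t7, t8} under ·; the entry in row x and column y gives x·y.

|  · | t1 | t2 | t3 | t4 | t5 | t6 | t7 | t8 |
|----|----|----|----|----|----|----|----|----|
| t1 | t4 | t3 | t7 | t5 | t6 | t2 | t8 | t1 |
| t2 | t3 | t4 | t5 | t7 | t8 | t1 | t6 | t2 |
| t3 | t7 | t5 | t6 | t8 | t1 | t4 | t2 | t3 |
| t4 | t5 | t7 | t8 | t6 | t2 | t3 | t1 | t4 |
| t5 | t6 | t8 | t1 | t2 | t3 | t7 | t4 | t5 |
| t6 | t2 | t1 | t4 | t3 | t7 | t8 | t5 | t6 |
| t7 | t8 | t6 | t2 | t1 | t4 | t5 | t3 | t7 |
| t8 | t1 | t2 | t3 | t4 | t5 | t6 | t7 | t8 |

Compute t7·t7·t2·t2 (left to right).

t8

t7·t7 = t3
t3·t2 = t5
t5·t2 = t8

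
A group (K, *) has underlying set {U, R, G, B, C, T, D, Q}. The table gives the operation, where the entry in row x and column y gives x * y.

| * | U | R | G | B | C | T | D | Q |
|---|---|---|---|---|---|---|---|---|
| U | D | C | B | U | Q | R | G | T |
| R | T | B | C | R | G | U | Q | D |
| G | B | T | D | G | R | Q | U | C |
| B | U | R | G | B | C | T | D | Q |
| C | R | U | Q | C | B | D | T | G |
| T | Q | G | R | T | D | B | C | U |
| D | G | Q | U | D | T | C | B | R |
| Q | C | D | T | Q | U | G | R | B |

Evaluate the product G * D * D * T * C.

G * D = U
U * D = G
G * T = Q
Q * C = U

U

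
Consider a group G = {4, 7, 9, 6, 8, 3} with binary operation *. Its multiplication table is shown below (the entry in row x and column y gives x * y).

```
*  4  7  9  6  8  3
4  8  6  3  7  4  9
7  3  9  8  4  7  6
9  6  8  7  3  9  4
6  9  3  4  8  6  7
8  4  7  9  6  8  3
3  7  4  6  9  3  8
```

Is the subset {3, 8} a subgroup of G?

Yes

{3, 8} contains the identity 8.
Checking products: every product of two elements of {3, 8} (read from the table) lies in {3, 8}, so the set is closed.
In a finite group, a nonempty closed subset is a subgroup. So {3, 8} ≤ G.
(Structurally, G here is isomorphic to the symmetric group S_3.)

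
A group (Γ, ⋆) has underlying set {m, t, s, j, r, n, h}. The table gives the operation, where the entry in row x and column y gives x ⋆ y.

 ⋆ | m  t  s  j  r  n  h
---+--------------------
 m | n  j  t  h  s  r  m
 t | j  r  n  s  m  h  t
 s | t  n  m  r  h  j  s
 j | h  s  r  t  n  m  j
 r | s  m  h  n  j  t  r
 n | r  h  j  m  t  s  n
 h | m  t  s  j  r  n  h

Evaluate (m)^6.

m^1 = m
m^2 = m ⋆ m = n
m^3 = n ⋆ m = r
m^4 = r ⋆ m = s
m^5 = s ⋆ m = t
m^6 = t ⋆ m = j

j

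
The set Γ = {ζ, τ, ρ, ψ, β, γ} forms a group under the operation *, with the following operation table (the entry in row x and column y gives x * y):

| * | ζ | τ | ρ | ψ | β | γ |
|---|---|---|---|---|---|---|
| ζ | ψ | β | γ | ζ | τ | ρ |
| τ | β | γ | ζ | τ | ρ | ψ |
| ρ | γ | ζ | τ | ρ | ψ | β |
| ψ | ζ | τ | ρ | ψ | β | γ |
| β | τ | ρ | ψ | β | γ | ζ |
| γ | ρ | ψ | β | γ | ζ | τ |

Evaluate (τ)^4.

τ

τ^1 = τ
τ^2 = τ * τ = γ
τ^3 = γ * τ = ψ
τ^4 = ψ * τ = τ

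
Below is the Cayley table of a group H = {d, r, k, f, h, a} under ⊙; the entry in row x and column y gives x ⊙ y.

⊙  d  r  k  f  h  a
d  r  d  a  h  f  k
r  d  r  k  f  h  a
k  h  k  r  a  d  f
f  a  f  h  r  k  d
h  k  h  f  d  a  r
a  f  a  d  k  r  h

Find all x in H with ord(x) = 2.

Identity is r. Compute the order of each non-identity element by repeated multiplication:
  d: d → r  (order 2)
  k: k → r  (order 2)
  f: f → r  (order 2)
  h: h → a → r  (order 3)
  a: a → h → r  (order 3)
Elements of order 2: {d, f, k}.

{d, f, k}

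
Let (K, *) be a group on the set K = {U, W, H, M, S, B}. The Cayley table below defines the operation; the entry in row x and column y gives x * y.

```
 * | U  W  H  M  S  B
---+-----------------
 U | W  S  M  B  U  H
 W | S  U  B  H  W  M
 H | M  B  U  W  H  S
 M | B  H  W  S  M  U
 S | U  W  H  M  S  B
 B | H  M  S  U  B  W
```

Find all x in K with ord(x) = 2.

Identity is S. Compute the order of each non-identity element by repeated multiplication:
  U: U → W → S  (order 3)
  W: W → U → S  (order 3)
  H: H → U → M → W → B → S  (order 6)
  M: M → S  (order 2)
  B: B → W → M → U → H → S  (order 6)
Elements of order 2: {M}.
(Structurally, K here is isomorphic to the cyclic group Z_6.)

{M}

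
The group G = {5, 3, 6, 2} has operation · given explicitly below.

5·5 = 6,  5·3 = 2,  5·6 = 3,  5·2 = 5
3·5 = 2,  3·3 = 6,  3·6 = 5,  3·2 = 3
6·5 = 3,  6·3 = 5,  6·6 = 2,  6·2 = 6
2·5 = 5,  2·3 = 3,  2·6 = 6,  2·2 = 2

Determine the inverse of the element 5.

3

First locate the identity: row 2 matches the header, so 2 is the identity.
Scan row 5 for 2: 5·3 = 2. Hence 5^(-1) = 3.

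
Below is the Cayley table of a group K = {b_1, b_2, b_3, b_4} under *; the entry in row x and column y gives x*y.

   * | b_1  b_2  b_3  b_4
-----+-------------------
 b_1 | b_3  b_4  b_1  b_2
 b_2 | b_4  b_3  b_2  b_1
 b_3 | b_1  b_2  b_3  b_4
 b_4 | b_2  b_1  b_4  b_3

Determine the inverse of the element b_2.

b_2

First locate the identity: row b_3 matches the header, so b_3 is the identity.
Scan row b_2 for b_3: b_2*b_2 = b_3. Hence b_2^(-1) = b_2.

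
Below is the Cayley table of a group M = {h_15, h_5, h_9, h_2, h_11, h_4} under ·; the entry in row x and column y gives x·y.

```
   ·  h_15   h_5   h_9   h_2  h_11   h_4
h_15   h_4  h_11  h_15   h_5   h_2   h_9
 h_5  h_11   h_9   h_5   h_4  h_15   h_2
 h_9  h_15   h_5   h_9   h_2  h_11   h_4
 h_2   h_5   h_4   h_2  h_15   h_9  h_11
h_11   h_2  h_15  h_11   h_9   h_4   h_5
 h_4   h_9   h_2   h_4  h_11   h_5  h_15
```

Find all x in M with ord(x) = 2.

{h_5}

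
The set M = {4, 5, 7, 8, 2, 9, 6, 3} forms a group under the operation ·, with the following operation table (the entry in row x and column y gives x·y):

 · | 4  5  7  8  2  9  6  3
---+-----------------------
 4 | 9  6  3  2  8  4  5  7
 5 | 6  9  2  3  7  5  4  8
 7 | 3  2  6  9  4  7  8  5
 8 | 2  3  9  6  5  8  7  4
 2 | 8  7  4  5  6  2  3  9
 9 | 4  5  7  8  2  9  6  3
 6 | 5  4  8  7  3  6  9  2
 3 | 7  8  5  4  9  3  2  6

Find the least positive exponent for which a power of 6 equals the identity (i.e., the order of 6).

The identity element is 9 (its row matches the header).
6^1 = 6
6^2 = 6·6 = 9
The first power of 6 equal to the identity is 6^2, so ord(6) = 2.

2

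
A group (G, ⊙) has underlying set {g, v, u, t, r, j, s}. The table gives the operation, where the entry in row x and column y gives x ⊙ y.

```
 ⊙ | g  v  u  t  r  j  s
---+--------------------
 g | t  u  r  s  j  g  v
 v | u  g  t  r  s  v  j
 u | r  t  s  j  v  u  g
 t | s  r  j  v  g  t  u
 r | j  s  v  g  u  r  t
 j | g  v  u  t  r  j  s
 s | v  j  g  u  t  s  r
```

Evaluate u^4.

r

u^1 = u
u^2 = u ⊙ u = s
u^3 = s ⊙ u = g
u^4 = g ⊙ u = r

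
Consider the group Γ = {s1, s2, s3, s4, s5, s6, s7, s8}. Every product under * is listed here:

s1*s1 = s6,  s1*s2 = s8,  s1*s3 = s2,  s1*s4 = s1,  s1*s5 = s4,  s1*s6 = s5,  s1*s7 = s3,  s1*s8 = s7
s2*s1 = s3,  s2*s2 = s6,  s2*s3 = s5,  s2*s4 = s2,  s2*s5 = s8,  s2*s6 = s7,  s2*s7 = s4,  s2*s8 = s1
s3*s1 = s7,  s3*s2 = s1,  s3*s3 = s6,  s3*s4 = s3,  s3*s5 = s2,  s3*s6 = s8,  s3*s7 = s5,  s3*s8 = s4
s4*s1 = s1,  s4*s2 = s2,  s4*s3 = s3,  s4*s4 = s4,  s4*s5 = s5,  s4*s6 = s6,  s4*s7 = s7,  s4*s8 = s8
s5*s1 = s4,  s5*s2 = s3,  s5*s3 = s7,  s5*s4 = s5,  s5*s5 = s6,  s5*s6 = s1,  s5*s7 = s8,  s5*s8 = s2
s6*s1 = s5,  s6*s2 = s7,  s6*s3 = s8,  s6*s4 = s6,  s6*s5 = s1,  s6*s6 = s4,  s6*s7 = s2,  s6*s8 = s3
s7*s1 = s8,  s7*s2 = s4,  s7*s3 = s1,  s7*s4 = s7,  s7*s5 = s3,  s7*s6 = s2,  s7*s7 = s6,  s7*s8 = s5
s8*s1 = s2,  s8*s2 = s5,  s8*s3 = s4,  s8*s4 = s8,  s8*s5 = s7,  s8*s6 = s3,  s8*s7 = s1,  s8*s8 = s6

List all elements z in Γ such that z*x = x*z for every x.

An element z is central iff its row equals its column in the table.
For s5: s5*s7 = s8 ≠ s3 = s7*s5, so s5 ∉ Z.
Checking each element this way leaves Z(Γ) = {s4, s6}.

{s4, s6}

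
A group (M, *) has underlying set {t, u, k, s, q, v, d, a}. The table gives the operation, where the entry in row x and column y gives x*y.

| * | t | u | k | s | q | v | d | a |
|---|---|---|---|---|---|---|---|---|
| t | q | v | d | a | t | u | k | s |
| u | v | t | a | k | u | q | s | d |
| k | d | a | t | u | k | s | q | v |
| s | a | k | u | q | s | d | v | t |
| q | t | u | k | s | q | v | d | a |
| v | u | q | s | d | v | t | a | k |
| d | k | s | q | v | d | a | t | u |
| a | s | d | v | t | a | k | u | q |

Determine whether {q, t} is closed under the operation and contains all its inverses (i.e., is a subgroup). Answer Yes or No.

Yes

{q, t} contains the identity q.
Checking products: every product of two elements of {q, t} (read from the table) lies in {q, t}, so the set is closed.
In a finite group, a nonempty closed subset is a subgroup. So {q, t} ≤ M.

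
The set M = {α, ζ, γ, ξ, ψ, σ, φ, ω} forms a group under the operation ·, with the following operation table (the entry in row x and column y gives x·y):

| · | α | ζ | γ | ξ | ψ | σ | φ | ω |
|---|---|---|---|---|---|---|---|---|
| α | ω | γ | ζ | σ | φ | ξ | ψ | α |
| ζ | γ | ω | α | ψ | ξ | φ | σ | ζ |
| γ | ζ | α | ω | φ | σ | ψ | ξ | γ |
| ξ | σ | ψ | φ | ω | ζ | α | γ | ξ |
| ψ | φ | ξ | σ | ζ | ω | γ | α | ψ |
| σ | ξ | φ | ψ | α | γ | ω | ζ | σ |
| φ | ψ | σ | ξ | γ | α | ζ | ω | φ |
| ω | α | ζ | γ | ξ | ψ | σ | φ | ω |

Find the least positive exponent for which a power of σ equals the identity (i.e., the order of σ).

2

The identity element is ω (its row matches the header).
σ^1 = σ
σ^2 = σ·σ = ω
The first power of σ equal to the identity is σ^2, so ord(σ) = 2.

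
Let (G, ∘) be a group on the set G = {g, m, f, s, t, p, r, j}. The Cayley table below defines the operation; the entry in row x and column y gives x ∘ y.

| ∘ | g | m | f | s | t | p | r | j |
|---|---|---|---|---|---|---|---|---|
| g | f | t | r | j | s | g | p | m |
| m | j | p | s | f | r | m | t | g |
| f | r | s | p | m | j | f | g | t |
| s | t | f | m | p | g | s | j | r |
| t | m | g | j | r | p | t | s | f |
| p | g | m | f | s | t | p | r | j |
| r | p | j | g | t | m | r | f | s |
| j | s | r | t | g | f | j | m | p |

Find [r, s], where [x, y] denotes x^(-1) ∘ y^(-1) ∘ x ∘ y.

f

Identity is p; from the table r^(-1) = g and s^(-1) = s.
g ∘ s = j
j ∘ r = m
m ∘ s = f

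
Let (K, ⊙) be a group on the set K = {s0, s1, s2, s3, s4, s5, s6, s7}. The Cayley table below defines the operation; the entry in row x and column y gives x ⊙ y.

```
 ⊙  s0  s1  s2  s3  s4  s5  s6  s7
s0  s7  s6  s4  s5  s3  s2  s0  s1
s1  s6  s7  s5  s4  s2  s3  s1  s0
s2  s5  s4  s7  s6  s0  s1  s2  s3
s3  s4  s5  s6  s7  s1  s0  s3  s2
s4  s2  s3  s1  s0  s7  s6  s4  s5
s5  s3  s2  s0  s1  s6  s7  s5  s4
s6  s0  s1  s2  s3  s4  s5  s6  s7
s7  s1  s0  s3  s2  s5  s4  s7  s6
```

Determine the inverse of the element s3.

First locate the identity: row s6 matches the header, so s6 is the identity.
Scan row s3 for s6: s3 ⊙ s2 = s6. Hence s3^(-1) = s2.
(Structurally, K here is isomorphic to the quaternion group Q_8.)

s2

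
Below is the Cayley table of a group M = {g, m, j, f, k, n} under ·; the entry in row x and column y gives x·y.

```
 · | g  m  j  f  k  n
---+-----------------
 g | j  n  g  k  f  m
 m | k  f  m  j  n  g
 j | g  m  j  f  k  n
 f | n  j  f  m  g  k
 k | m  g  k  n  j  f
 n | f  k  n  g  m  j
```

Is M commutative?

No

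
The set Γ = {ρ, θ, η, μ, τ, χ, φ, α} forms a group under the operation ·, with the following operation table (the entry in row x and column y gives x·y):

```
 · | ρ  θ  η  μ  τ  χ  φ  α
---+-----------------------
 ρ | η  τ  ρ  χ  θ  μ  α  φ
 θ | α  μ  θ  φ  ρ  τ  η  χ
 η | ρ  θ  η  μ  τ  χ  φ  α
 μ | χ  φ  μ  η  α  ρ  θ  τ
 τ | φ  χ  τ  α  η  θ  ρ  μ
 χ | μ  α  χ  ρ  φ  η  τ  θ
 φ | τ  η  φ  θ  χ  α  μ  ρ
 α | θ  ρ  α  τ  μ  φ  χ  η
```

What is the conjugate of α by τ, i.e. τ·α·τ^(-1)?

α

The identity is η. In row τ, the entry η sits in column τ, so τ^(-1) = τ.
τ·α = μ
μ·τ = α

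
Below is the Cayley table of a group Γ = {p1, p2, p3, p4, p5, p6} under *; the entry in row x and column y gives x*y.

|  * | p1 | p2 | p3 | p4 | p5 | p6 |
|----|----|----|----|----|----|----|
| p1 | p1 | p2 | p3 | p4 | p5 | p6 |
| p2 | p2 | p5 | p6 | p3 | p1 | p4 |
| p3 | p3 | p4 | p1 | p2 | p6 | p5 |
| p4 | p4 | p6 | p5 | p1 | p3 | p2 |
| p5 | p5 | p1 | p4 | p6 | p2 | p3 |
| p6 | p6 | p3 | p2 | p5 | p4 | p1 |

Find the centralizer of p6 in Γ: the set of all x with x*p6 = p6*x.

{p1, p6}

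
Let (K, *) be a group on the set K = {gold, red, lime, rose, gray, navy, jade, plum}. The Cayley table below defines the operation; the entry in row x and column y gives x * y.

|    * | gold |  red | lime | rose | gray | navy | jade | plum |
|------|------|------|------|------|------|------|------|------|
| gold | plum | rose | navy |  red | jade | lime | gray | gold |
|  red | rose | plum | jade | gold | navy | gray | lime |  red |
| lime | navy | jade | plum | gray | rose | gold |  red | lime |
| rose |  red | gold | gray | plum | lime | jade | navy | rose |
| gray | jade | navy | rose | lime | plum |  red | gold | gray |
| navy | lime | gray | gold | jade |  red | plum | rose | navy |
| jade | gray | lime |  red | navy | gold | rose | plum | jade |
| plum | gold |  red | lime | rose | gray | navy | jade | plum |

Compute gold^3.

gold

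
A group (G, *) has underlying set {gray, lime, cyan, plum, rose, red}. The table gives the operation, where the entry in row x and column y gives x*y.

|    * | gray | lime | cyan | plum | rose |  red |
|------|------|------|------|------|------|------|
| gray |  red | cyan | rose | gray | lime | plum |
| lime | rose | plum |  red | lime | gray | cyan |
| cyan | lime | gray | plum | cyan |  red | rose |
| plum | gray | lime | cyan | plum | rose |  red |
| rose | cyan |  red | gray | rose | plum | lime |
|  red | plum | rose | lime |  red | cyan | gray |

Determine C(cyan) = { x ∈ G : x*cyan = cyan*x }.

Compare row cyan with column cyan entry by entry.
lime*cyan = red but cyan*lime = gray, so lime does not.
Collecting the elements that commute with cyan: C(cyan) = {cyan, plum}.

{cyan, plum}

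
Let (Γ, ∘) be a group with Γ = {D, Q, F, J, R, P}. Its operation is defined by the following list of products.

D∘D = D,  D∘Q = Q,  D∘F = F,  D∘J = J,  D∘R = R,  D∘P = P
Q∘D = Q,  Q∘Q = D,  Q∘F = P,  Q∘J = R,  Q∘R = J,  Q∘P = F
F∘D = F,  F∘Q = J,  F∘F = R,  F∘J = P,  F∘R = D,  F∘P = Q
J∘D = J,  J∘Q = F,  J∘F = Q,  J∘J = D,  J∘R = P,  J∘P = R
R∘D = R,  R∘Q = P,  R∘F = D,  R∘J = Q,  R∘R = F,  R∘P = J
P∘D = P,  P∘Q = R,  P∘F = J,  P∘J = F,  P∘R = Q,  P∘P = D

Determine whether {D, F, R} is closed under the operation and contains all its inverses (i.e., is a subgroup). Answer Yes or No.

{D, F, R} contains the identity D.
Checking products: every product of two elements of {D, F, R} (read from the table) lies in {D, F, R}, so the set is closed.
In a finite group, a nonempty closed subset is a subgroup. So {D, F, R} ≤ Γ.

Yes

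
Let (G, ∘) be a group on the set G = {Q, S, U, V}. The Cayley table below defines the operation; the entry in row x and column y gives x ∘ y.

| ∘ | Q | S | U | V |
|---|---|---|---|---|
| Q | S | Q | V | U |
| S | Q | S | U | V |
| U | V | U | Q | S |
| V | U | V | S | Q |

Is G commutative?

Check whether the table is symmetric across its main diagonal.
Every entry (row x, col y) equals the entry (row y, col x), so G is abelian.

Yes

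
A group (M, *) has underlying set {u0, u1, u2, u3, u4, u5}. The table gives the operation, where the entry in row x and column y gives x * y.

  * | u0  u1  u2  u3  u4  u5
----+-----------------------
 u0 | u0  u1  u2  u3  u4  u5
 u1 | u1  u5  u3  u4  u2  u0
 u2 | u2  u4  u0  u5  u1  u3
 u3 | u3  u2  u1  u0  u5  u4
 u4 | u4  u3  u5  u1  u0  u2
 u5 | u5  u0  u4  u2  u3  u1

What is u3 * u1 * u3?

u3 * u1 = u2
u2 * u3 = u5
(Structurally, M here is isomorphic to the symmetric group S_3.)

u5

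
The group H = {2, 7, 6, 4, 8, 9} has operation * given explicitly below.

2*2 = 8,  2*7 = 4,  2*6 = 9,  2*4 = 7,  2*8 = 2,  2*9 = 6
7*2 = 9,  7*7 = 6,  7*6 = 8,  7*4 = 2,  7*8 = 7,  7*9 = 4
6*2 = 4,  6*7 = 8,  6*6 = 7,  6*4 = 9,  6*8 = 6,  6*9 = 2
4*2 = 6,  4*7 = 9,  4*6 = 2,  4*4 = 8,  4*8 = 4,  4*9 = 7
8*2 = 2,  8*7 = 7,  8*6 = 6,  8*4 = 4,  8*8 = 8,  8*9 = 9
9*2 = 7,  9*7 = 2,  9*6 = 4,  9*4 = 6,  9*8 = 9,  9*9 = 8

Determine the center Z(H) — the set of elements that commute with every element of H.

{8}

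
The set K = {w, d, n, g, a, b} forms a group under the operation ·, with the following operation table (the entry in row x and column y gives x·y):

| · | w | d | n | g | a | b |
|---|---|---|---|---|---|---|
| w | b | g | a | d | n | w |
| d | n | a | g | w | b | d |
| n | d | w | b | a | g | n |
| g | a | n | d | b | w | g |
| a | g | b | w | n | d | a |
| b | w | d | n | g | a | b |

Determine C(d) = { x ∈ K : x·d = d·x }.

{a, b, d}

Compare row d with column d entry by entry.
a·d = b = d·a, so a commutes with d.
w·d = g but d·w = n, so w does not.
Collecting the elements that commute with d: C(d) = {a, b, d}.
(Structurally, K here is isomorphic to the symmetric group S_3.)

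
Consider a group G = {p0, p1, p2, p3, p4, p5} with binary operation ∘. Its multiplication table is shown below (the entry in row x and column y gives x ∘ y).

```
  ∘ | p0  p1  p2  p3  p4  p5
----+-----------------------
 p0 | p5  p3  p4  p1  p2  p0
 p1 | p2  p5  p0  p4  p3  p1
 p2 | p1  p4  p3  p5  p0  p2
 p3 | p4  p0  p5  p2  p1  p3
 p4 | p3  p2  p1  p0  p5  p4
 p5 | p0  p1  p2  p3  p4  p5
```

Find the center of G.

{p5}

An element z is central iff its row equals its column in the table.
For p3: p3 ∘ p4 = p1 ≠ p0 = p4 ∘ p3, so p3 ∉ Z.
Checking each element this way leaves Z(G) = {p5}.
(Structurally, G here is isomorphic to the symmetric group S_3.)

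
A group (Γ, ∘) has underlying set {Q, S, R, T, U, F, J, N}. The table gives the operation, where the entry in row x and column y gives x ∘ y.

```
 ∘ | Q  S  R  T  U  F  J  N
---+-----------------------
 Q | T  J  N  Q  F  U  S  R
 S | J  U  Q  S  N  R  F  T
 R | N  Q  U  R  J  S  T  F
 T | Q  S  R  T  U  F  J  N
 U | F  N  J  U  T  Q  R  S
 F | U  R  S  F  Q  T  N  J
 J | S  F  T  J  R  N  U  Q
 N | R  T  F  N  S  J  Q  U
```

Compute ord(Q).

The identity element is T (its row matches the header).
Q^1 = Q
Q^2 = Q ∘ Q = T
The first power of Q equal to the identity is Q^2, so ord(Q) = 2.

2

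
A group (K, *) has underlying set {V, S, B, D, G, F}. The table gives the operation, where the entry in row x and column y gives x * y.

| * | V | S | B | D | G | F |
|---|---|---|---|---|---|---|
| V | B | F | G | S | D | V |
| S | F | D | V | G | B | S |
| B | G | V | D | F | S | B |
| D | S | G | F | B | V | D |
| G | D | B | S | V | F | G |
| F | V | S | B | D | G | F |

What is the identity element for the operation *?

The identity e satisfies e * x = x for all x, so its row in the table reproduces the column headers.
Row F reads: V, S, B, D, G, F — exactly the header order. So F is the identity.

F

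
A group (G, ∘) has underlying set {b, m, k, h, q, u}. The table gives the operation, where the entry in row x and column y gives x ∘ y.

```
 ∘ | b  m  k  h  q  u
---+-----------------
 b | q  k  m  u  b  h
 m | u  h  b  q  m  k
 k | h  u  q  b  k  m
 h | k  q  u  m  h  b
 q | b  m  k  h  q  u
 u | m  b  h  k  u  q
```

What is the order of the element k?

The identity element is q (its row matches the header).
k^1 = k
k^2 = k ∘ k = q
The first power of k equal to the identity is k^2, so ord(k) = 2.
(Structurally, G here is isomorphic to the symmetric group S_3.)

2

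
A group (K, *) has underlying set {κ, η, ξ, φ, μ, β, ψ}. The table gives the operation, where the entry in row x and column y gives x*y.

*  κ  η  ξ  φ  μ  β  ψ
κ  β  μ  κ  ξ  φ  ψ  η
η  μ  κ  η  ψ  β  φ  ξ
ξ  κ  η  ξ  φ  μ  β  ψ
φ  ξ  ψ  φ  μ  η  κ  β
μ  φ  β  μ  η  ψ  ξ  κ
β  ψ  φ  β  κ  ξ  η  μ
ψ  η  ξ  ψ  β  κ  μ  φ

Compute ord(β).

7

The identity element is ξ (its row matches the header).
β^1 = β
β^2 = β*β = η
β^3 = η*β = φ
β^4 = φ*β = κ
β^5 = κ*β = ψ
β^6 = ψ*β = μ
β^7 = μ*β = ξ
The first power of β equal to the identity is β^7, so ord(β) = 7.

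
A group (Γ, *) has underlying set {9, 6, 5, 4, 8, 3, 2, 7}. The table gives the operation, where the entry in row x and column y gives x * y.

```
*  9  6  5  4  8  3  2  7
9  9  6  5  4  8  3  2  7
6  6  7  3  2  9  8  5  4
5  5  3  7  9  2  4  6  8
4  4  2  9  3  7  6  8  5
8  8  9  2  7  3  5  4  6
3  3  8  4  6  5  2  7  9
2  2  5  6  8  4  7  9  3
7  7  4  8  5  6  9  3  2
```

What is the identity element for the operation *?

9

The identity e satisfies e * x = x for all x, so its row in the table reproduces the column headers.
Row 9 reads: 9, 6, 5, 4, 8, 3, 2, 7 — exactly the header order. So 9 is the identity.
(Structurally, Γ here is isomorphic to the cyclic group Z_8.)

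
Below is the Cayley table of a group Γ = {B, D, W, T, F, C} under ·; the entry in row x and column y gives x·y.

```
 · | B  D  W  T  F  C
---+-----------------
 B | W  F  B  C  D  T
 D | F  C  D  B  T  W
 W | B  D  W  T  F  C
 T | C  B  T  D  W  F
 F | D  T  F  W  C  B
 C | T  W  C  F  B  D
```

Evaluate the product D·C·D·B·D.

D·C = W
W·D = D
D·B = F
F·D = T

T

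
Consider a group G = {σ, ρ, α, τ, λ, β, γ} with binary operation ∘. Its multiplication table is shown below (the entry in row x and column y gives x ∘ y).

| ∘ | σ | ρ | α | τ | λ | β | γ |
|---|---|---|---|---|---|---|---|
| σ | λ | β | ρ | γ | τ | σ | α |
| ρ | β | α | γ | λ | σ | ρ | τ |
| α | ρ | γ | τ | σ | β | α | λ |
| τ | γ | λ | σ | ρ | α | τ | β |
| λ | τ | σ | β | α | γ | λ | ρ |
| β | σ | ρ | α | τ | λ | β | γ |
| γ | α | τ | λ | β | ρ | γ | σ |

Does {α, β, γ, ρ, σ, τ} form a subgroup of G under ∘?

σ ∘ σ = λ, which is not in {α, β, γ, ρ, σ, τ}.
The subset is not closed under ∘, so it is not a subgroup.
(Structurally, G here is isomorphic to the cyclic group Z_7.)

No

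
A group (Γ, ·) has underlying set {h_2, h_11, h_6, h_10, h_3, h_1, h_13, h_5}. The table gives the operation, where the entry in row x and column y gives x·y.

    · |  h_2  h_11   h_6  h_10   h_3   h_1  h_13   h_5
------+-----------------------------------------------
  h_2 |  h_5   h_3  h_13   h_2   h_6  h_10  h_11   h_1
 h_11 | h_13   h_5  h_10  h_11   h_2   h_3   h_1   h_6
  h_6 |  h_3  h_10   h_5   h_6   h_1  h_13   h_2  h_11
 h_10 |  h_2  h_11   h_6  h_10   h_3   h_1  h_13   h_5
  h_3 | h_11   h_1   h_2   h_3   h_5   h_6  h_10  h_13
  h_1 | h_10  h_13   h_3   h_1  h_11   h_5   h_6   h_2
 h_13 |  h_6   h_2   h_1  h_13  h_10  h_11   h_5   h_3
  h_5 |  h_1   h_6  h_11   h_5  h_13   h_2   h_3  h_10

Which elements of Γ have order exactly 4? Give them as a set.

{h_1, h_11, h_13, h_2, h_3, h_6}

Identity is h_10. Compute the order of each non-identity element by repeated multiplication:
  h_2: h_2 → h_5 → h_1 → h_10  (order 4)
  h_11: h_11 → h_5 → h_6 → h_10  (order 4)
  h_6: h_6 → h_5 → h_11 → h_10  (order 4)
  h_3: h_3 → h_5 → h_13 → h_10  (order 4)
  h_1: h_1 → h_5 → h_2 → h_10  (order 4)
  h_13: h_13 → h_5 → h_3 → h_10  (order 4)
  h_5: h_5 → h_10  (order 2)
Elements of order 4: {h_1, h_11, h_13, h_2, h_3, h_6}.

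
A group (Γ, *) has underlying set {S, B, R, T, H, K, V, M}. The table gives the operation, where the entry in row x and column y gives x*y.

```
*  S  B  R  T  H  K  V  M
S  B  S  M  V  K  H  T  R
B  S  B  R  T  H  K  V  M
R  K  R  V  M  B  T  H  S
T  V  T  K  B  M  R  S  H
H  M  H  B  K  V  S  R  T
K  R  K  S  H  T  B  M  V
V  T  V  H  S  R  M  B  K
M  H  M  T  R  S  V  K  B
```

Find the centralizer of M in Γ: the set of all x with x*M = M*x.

Compare row M with column M entry by entry.
K*M = V = M*K, so K commutes with M.
S*M = R but M*S = H, so S does not.
Collecting the elements that commute with M: C(M) = {B, K, M, V}.

{B, K, M, V}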